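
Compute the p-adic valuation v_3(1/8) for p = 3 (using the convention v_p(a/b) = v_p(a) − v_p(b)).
v_3(1/8) = 0

Factor powers of 3 from the numerator and denominator of the reduced fraction: 1 = 3^0 · 1 and 8 = 3^0 · 8. Apply v_p(a/b) = v_p(a) − v_p(b): v_3(1/8) = 0 − 0 = 0.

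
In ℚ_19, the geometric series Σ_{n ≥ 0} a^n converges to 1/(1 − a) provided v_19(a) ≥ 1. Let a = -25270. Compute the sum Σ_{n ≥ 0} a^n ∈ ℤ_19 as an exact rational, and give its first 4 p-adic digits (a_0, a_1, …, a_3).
Σ a^n = 1/(1 − a) = 1/25271;  first 4 digits = (1, 0, 6, 15)

v_19(a) = 2 ≥ 1, so the series converges in ℤ_19 to 1/(1 − a) = 1/(1 − (-25270)) = 1/25271. Expand this rational in ℤ_19: compute digits iteratively via d_i = x_i mod 19, x_{i+1} = (x_i − d_i)/19. The first 4 digits are (1, 0, 6, 15).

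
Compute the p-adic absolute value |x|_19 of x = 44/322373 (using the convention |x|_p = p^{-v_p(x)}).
|44/322373|_19 = 6859

Step 1 — compute v_19(x) by factoring powers of 19 out of the numerator and denominator: v_19(44/322373) = -3. Step 2 — apply |x|_p = p^{-v_p(x)} = 19^{3} = 6859.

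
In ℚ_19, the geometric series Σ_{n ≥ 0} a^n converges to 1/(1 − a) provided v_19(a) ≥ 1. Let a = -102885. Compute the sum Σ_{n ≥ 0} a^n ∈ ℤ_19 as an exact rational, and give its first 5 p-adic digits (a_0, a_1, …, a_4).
Σ a^n = 1/(1 − a) = 1/102886;  first 5 digits = (1, 0, 0, 4, 18)

v_19(a) = 3 ≥ 1, so the series converges in ℤ_19 to 1/(1 − a) = 1/(1 − (-102885)) = 1/102886. Expand this rational in ℤ_19: compute digits iteratively via d_i = x_i mod 19, x_{i+1} = (x_i − d_i)/19. The first 5 digits are (1, 0, 0, 4, 18).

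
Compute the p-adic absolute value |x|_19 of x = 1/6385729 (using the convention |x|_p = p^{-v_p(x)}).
|1/6385729|_19 = 130321

Step 1 — compute v_19(x) by factoring powers of 19 out of the numerator and denominator: v_19(1/6385729) = -4. Step 2 — apply |x|_p = p^{-v_p(x)} = 19^{4} = 130321.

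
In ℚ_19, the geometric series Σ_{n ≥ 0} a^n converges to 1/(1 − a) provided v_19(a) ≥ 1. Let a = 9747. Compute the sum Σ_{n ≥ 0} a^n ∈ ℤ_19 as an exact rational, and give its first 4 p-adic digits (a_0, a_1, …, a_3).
Σ a^n = 1/(1 − a) = -1/9746;  first 4 digits = (1, 0, 8, 1)

v_19(a) = 2 ≥ 1, so the series converges in ℤ_19 to 1/(1 − a) = 1/(1 − 9747) = -1/9746. Expand this rational in ℤ_19: compute digits iteratively via d_i = x_i mod 19, x_{i+1} = (x_i − d_i)/19. The first 4 digits are (1, 0, 8, 1).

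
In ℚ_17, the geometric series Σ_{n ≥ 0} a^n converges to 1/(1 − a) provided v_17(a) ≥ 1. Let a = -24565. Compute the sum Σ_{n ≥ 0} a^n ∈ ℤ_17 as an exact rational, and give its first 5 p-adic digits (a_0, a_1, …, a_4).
Σ a^n = 1/(1 − a) = 1/24566;  first 5 digits = (1, 0, 0, 12, 16)

v_17(a) = 3 ≥ 1, so the series converges in ℤ_17 to 1/(1 − a) = 1/(1 − (-24565)) = 1/24566. Expand this rational in ℤ_17: compute digits iteratively via d_i = x_i mod 17, x_{i+1} = (x_i − d_i)/17. The first 5 digits are (1, 0, 0, 12, 16).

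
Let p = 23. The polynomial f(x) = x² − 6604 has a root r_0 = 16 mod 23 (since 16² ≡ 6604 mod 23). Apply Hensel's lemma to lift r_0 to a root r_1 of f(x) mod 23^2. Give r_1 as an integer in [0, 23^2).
r_1 = 16 (mod 529)

Hensel's recurrence: r_{i+1} = r_i − f(r_i)·(f′(r_i))^{-1} mod 23^{i+2}, with f′(x) = 2x. Iterate:
  r_0 = 16 (mod 23)
  r_1 = 16 (mod 529)
Final: r_1 = 16, and one checks f(r_1) ≡ 0 mod 23^2.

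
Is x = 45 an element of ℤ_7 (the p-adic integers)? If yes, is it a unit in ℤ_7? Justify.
x ∈ ℤ_7^× (unit); v_7(x) = 0

ℤ_7 = {x ∈ ℚ_7 : v_7(x) ≥ 0} and ℤ_7^× = {x ∈ ℤ_7 : v_7(x) = 0}. Here v_7(45) = v_7(num) − v_7(den) = 0; compare against these criteria.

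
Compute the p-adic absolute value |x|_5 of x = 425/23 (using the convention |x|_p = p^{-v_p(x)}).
|425/23|_5 = 1/25

Step 1 — compute v_5(x) by factoring powers of 5 out of the numerator and denominator: v_5(425/23) = 2. Step 2 — apply |x|_p = p^{-v_p(x)} = 5^{-2} = 1/25.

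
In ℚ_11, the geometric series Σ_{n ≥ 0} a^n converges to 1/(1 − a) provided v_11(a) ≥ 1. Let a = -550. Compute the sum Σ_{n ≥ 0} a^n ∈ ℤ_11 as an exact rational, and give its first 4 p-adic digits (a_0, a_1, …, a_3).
Σ a^n = 1/(1 − a) = 1/551;  first 4 digits = (1, 5, 9, 10)

v_11(a) = 1 ≥ 1, so the series converges in ℤ_11 to 1/(1 − a) = 1/(1 − (-550)) = 1/551. Expand this rational in ℤ_11: compute digits iteratively via d_i = x_i mod 11, x_{i+1} = (x_i − d_i)/11. The first 4 digits are (1, 5, 9, 10).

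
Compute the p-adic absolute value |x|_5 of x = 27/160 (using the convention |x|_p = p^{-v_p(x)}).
|27/160|_5 = 5

Step 1 — compute v_5(x) by factoring powers of 5 out of the numerator and denominator: v_5(27/160) = -1. Step 2 — apply |x|_p = p^{-v_p(x)} = 5^{1} = 5.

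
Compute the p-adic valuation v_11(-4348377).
v_11(-4348377) = 5

v_11(n) is the largest exponent k such that 11^k divides n. Factor out: -4348377 = -11^5 · 27. (Sign doesn't affect v_p.) So v_11(-4348377) = 5.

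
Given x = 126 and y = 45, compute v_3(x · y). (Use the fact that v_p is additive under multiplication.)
v_3(5670) = 4

v_p(x) = 2 (factor: 126 = 3^2 · 14); v_p(y) = 2 (factor: 45 = 3^2 · 5). Additivity: v_p(xy) = v_p(x) + v_p(y) = 2 + 2 = 4. (Direct check: xy = 5670 = 3^4 · (70).)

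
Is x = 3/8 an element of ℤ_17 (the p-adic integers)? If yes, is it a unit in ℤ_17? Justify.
x ∈ ℤ_17^× (unit); v_17(x) = 0

ℤ_17 = {x ∈ ℚ_17 : v_17(x) ≥ 0} and ℤ_17^× = {x ∈ ℤ_17 : v_17(x) = 0}. Here v_17(3/8) = v_17(num) − v_17(den) = 0; compare against these criteria.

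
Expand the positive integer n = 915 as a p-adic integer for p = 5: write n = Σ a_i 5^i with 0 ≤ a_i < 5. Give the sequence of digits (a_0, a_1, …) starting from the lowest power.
(a_0, a_1, …) = (0, 3, 1, 2, 1)

Repeated division by 5 gives the digits low-to-high: 915 = 3·5^1 + 1·5^2 + 2·5^3 + 1·5^4. Digit sequence: (0, 3, 1, 2, 1).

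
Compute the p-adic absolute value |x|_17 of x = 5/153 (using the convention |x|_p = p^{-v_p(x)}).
|5/153|_17 = 17

Step 1 — compute v_17(x) by factoring powers of 17 out of the numerator and denominator: v_17(5/153) = -1. Step 2 — apply |x|_p = p^{-v_p(x)} = 17^{1} = 17.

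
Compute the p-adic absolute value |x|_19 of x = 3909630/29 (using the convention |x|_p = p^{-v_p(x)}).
|3909630/29|_19 = 1/130321

Step 1 — compute v_19(x) by factoring powers of 19 out of the numerator and denominator: v_19(3909630/29) = 4. Step 2 — apply |x|_p = p^{-v_p(x)} = 19^{-4} = 1/130321.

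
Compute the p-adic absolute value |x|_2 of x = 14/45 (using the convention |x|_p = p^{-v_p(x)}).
|14/45|_2 = 1/2

Step 1 — compute v_2(x) by factoring powers of 2 out of the numerator and denominator: v_2(14/45) = 1. Step 2 — apply |x|_p = p^{-v_p(x)} = 2^{-1} = 1/2.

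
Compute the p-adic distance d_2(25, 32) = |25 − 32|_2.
d_2(25, 32) = 1

Step 1 — x − y = 25 − 32 = -7. Step 2 — v_2(-7) = 0 (factor: -7 = −(2^0 · 7); the sign does not affect v_p). Step 3 — |x − y|_2 = 2^{0} = 1.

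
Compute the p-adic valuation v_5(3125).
v_5(3125) = 5

v_5(n) is the largest exponent k such that 5^k divides n. Factor out: 3125 = 5^5 · 1. (Sign doesn't affect v_p.) So v_5(3125) = 5.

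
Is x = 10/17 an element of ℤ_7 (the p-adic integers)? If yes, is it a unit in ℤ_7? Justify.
x ∈ ℤ_7^× (unit); v_7(x) = 0

ℤ_7 = {x ∈ ℚ_7 : v_7(x) ≥ 0} and ℤ_7^× = {x ∈ ℤ_7 : v_7(x) = 0}. Here v_7(10/17) = v_7(num) − v_7(den) = 0; compare against these criteria.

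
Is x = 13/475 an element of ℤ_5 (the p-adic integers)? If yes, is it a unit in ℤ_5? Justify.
x ∉ ℤ_5 (v_5(x) = -2 < 0)

ℤ_5 = {x ∈ ℚ_5 : v_5(x) ≥ 0} and ℤ_5^× = {x ∈ ℤ_5 : v_5(x) = 0}. Here v_5(13/475) = v_5(num) − v_5(den) = -2; compare against these criteria.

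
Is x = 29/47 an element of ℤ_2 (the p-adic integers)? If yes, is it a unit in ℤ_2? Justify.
x ∈ ℤ_2^× (unit); v_2(x) = 0

ℤ_2 = {x ∈ ℚ_2 : v_2(x) ≥ 0} and ℤ_2^× = {x ∈ ℤ_2 : v_2(x) = 0}. Here v_2(29/47) = v_2(num) − v_2(den) = 0; compare against these criteria.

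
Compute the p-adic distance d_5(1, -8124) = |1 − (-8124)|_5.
d_5(1, -8124) = 1/625

Step 1 — x − y = 1 − (-8124) = 8125. Step 2 — v_5(8125) = 4 (factor: 8125 = (5^4 · 13); the sign does not affect v_p). Step 3 — |x − y|_5 = 5^{-4} = 1/625.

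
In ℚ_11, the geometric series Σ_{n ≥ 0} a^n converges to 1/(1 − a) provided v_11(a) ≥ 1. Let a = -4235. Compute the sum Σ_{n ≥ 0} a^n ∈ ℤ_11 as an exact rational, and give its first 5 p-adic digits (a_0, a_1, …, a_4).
Σ a^n = 1/(1 − a) = 1/4236;  first 5 digits = (1, 0, 9, 7, 3)

v_11(a) = 2 ≥ 1, so the series converges in ℤ_11 to 1/(1 − a) = 1/(1 − (-4235)) = 1/4236. Expand this rational in ℤ_11: compute digits iteratively via d_i = x_i mod 11, x_{i+1} = (x_i − d_i)/11. The first 5 digits are (1, 0, 9, 7, 3).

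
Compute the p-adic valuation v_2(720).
v_2(720) = 4

v_2(n) is the largest exponent k such that 2^k divides n. Factor out: 720 = 2^4 · 45. (Sign doesn't affect v_p.) So v_2(720) = 4.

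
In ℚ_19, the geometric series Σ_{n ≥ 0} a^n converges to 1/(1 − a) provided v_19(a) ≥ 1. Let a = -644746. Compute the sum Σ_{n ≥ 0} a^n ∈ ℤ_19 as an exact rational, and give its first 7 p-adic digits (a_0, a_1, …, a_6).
Σ a^n = 1/(1 − a) = 1/644747;  first 7 digits = (1, 0, 0, 1, 14, 18, 0)

v_19(a) = 3 ≥ 1, so the series converges in ℤ_19 to 1/(1 − a) = 1/(1 − (-644746)) = 1/644747. Expand this rational in ℤ_19: compute digits iteratively via d_i = x_i mod 19, x_{i+1} = (x_i − d_i)/19. The first 7 digits are (1, 0, 0, 1, 14, 18, 0).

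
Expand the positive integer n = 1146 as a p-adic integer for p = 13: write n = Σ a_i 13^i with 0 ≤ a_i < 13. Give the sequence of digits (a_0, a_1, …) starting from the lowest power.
(a_0, a_1, …) = (2, 10, 6)

Repeated division by 13 gives the digits low-to-high: 1146 = 2 + 10·13^1 + 6·13^2. Digit sequence: (2, 10, 6).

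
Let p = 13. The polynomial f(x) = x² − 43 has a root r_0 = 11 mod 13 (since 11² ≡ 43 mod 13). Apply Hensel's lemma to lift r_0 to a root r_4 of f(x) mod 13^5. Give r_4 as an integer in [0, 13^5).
r_4 = 103374 (mod 371293)

Hensel's recurrence: r_{i+1} = r_i − f(r_i)·(f′(r_i))^{-1} mod 13^{i+2}, with f′(x) = 2x. Iterate:
  r_0 = 11 (mod 13)
  r_1 = 115 (mod 169)
  r_2 = 115 (mod 2197)
  r_3 = 17691 (mod 28561)
  r_4 = 103374 (mod 371293)
Final: r_4 = 103374, and one checks f(r_4) ≡ 0 mod 13^5.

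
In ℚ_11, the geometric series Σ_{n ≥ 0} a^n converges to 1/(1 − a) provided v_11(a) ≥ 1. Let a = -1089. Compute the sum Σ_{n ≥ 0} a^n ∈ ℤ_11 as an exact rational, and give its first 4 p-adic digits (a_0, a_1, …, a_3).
Σ a^n = 1/(1 − a) = 1/1090;  first 4 digits = (1, 0, 2, 10)

v_11(a) = 2 ≥ 1, so the series converges in ℤ_11 to 1/(1 − a) = 1/(1 − (-1089)) = 1/1090. Expand this rational in ℤ_11: compute digits iteratively via d_i = x_i mod 11, x_{i+1} = (x_i − d_i)/11. The first 4 digits are (1, 0, 2, 10).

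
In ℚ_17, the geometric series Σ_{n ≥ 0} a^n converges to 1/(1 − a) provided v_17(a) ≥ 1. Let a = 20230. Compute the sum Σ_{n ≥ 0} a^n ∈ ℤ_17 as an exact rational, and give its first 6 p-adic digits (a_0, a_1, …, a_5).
Σ a^n = 1/(1 − a) = -1/20229;  first 6 digits = (1, 0, 2, 4, 4, 16)

v_17(a) = 2 ≥ 1, so the series converges in ℤ_17 to 1/(1 − a) = 1/(1 − 20230) = -1/20229. Expand this rational in ℤ_17: compute digits iteratively via d_i = x_i mod 17, x_{i+1} = (x_i − d_i)/17. The first 6 digits are (1, 0, 2, 4, 4, 16).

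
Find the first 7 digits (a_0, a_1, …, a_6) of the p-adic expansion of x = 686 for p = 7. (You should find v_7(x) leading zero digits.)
(a_0, …, a_6) = (0, 0, 0, 2, 0, 0, 0)

v_7(686) = 3, so a_0 = ... = a_2 = 0. Factor out: x = 7^3 · u with u = 2 a unit in ℤ_7. Expand u iteratively via a_{v+i} = u_i mod 7, u_{i+1} = (u_i − a_{v+i})/7:
  u_0 = 2;  a_3 = 2;  u_1 = (u_0 − 2)/7 = 0
  u_1 = 0;  a_4 = 0;  u_2 = (u_1 − 0)/7 = 0
  u_2 = 0;  a_5 = 0;  u_3 = (u_2 − 0)/7 = 0
  u_3 = 0;  a_6 = 0;  u_4 = (u_3 − 0)/7 = 0
Digits: (0, 0, 0, 2, 0, 0, 0).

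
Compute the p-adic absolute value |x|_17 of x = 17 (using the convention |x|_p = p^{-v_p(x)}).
|17|_17 = 1/17

Step 1 — compute v_17(x) by factoring powers of 17 out of the numerator and denominator: v_17(17) = 1. Step 2 — apply |x|_p = p^{-v_p(x)} = 17^{-1} = 1/17.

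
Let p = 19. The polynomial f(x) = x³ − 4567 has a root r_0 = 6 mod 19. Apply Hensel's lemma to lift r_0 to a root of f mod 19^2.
r_1 = 63 (mod 361)

Hensel: r_{i+1} = r_i − f(r_i)/f′(r_i) mod 19^{i+2}, where f′(x) = 3x². Iterate:
  r_0 = 6 (mod 19)
  r_1 = 63 (mod 361)
Final: r = 63 with f(r) ≡ 0 mod 19^2.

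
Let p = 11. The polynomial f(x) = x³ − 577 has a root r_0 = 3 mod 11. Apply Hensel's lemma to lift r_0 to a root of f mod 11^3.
r_2 = 476 (mod 1331)

Hensel: r_{i+1} = r_i − f(r_i)/f′(r_i) mod 11^{i+2}, where f′(x) = 3x². Iterate:
  r_0 = 3 (mod 11)
  r_1 = 113 (mod 121)
  r_2 = 476 (mod 1331)
Final: r = 476 with f(r) ≡ 0 mod 11^3.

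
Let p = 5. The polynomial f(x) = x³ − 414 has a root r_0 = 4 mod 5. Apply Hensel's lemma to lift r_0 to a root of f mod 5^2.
r_1 = 4 (mod 25)

Hensel: r_{i+1} = r_i − f(r_i)/f′(r_i) mod 5^{i+2}, where f′(x) = 3x². Iterate:
  r_0 = 4 (mod 5)
  r_1 = 4 (mod 25)
Final: r = 4 with f(r) ≡ 0 mod 5^2.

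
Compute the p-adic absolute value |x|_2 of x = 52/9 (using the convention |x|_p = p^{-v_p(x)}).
|52/9|_2 = 1/4

Step 1 — compute v_2(x) by factoring powers of 2 out of the numerator and denominator: v_2(52/9) = 2. Step 2 — apply |x|_p = p^{-v_p(x)} = 2^{-2} = 1/4.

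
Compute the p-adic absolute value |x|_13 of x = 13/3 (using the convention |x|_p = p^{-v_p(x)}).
|13/3|_13 = 1/13

Step 1 — compute v_13(x) by factoring powers of 13 out of the numerator and denominator: v_13(13/3) = 1. Step 2 — apply |x|_p = p^{-v_p(x)} = 13^{-1} = 1/13.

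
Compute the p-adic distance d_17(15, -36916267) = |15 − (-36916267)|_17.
d_17(15, -36916267) = 1/1419857

Step 1 — x − y = 15 − (-36916267) = 36916282. Step 2 — v_17(36916282) = 5 (factor: 36916282 = (17^5 · 26); the sign does not affect v_p). Step 3 — |x − y|_17 = 17^{-5} = 1/1419857.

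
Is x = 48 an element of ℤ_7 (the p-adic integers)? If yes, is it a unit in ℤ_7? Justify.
x ∈ ℤ_7^× (unit); v_7(x) = 0

ℤ_7 = {x ∈ ℚ_7 : v_7(x) ≥ 0} and ℤ_7^× = {x ∈ ℤ_7 : v_7(x) = 0}. Here v_7(48) = v_7(num) − v_7(den) = 0; compare against these criteria.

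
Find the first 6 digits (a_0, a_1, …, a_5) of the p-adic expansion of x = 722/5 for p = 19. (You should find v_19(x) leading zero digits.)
(a_0, …, a_5) = (0, 0, 8, 11, 7, 11)

v_19(722/5) = 2, so a_0 = ... = a_1 = 0. Factor out: x = 19^2 · u with u = 2/5 a unit in ℤ_19. Expand u iteratively via a_{v+i} = u_i mod 19, u_{i+1} = (u_i − a_{v+i})/19:
  u_0 = 2/5;  a_2 = 8;  u_1 = (u_0 − 8)/19 = -2/5
  u_1 = -2/5;  a_3 = 11;  u_2 = (u_1 − 11)/19 = -3/5
  u_2 = -3/5;  a_4 = 7;  u_3 = (u_2 − 7)/19 = -2/5
  u_3 = -2/5;  a_5 = 11;  u_4 = (u_3 − 11)/19 = -3/5
Digits: (0, 0, 8, 11, 7, 11).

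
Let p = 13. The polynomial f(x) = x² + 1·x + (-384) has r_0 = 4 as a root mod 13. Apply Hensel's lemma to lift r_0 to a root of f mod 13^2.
r_1 = 82 (mod 169)

Hensel: r_{i+1} = r_i − f(r_i)·(f′(r_i))^{-1} mod 13^{i+2}, f′(x) = 2x + 1. Iterate:
  r_0 = 4 (mod 13)
  r_1 = 82 (mod 169)
Final: r = 82 satisfies f(r) ≡ 0 mod 13^2.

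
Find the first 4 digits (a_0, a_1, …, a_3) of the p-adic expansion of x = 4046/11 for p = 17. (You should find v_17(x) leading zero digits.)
(a_0, …, a_3) = (0, 0, 9, 15)

v_17(4046/11) = 2, so a_0 = ... = a_1 = 0. Factor out: x = 17^2 · u with u = 14/11 a unit in ℤ_17. Expand u iteratively via a_{v+i} = u_i mod 17, u_{i+1} = (u_i − a_{v+i})/17:
  u_0 = 14/11;  a_2 = 9;  u_1 = (u_0 − 9)/17 = -5/11
  u_1 = -5/11;  a_3 = 15;  u_2 = (u_1 − 15)/17 = -10/11
Digits: (0, 0, 9, 15).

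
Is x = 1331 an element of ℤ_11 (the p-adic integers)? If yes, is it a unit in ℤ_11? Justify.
x ∈ ℤ_11 but not a unit; v_11(x) = 3 > 0

ℤ_11 = {x ∈ ℚ_11 : v_11(x) ≥ 0} and ℤ_11^× = {x ∈ ℤ_11 : v_11(x) = 0}. Here v_11(1331) = v_11(num) − v_11(den) = 3; compare against these criteria.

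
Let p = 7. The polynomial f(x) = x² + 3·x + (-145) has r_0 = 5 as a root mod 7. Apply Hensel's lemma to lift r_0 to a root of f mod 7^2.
r_1 = 47 (mod 49)

Hensel: r_{i+1} = r_i − f(r_i)·(f′(r_i))^{-1} mod 7^{i+2}, f′(x) = 2x + 3. Iterate:
  r_0 = 5 (mod 7)
  r_1 = 47 (mod 49)
Final: r = 47 satisfies f(r) ≡ 0 mod 7^2.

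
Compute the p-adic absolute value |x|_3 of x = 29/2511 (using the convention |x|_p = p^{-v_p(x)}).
|29/2511|_3 = 81

Step 1 — compute v_3(x) by factoring powers of 3 out of the numerator and denominator: v_3(29/2511) = -4. Step 2 — apply |x|_p = p^{-v_p(x)} = 3^{4} = 81.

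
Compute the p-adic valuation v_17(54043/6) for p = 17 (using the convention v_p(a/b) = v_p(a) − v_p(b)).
v_17(54043/6) = 3

Factor powers of 17 from the numerator and denominator of the reduced fraction: 54043 = 17^3 · 11 and 6 = 17^0 · 6. Apply v_p(a/b) = v_p(a) − v_p(b): v_17(54043/6) = 3 − 0 = 3.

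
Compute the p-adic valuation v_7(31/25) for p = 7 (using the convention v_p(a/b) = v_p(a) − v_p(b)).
v_7(31/25) = 0

Factor powers of 7 from the numerator and denominator of the reduced fraction: 31 = 7^0 · 31 and 25 = 7^0 · 25. Apply v_p(a/b) = v_p(a) − v_p(b): v_7(31/25) = 0 − 0 = 0.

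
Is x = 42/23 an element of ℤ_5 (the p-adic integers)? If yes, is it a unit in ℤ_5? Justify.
x ∈ ℤ_5^× (unit); v_5(x) = 0

ℤ_5 = {x ∈ ℚ_5 : v_5(x) ≥ 0} and ℤ_5^× = {x ∈ ℤ_5 : v_5(x) = 0}. Here v_5(42/23) = v_5(num) − v_5(den) = 0; compare against these criteria.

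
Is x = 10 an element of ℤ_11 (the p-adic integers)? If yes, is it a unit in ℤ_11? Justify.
x ∈ ℤ_11^× (unit); v_11(x) = 0

ℤ_11 = {x ∈ ℚ_11 : v_11(x) ≥ 0} and ℤ_11^× = {x ∈ ℤ_11 : v_11(x) = 0}. Here v_11(10) = v_11(num) − v_11(den) = 0; compare against these criteria.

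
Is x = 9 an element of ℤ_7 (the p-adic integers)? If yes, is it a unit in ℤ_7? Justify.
x ∈ ℤ_7^× (unit); v_7(x) = 0

ℤ_7 = {x ∈ ℚ_7 : v_7(x) ≥ 0} and ℤ_7^× = {x ∈ ℤ_7 : v_7(x) = 0}. Here v_7(9) = v_7(num) − v_7(den) = 0; compare against these criteria.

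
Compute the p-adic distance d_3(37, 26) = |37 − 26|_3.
d_3(37, 26) = 1

Step 1 — x − y = 37 − 26 = 11. Step 2 — v_3(11) = 0 (factor: 11 = (3^0 · 11); the sign does not affect v_p). Step 3 — |x − y|_3 = 3^{0} = 1.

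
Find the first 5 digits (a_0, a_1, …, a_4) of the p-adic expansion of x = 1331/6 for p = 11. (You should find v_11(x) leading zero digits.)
(a_0, …, a_4) = (0, 0, 0, 2, 9)

v_11(1331/6) = 3, so a_0 = ... = a_2 = 0. Factor out: x = 11^3 · u with u = 1/6 a unit in ℤ_11. Expand u iteratively via a_{v+i} = u_i mod 11, u_{i+1} = (u_i − a_{v+i})/11:
  u_0 = 1/6;  a_3 = 2;  u_1 = (u_0 − 2)/11 = -1/6
  u_1 = -1/6;  a_4 = 9;  u_2 = (u_1 − 9)/11 = -5/6
Digits: (0, 0, 0, 2, 9).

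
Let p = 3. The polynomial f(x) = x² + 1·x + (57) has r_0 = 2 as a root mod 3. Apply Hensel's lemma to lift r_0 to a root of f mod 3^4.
r_3 = 38 (mod 81)

Hensel: r_{i+1} = r_i − f(r_i)·(f′(r_i))^{-1} mod 3^{i+2}, f′(x) = 2x + 1. Iterate:
  r_0 = 2 (mod 3)
  r_1 = 2 (mod 9)
  r_2 = 11 (mod 27)
  r_3 = 38 (mod 81)
Final: r = 38 satisfies f(r) ≡ 0 mod 3^4.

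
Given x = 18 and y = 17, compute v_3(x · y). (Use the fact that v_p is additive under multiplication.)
v_3(306) = 2

v_p(x) = 2 (factor: 18 = 3^2 · 2); v_p(y) = 0 (factor: 17 = 3^0 · 17). Additivity: v_p(xy) = v_p(x) + v_p(y) = 2 + 0 = 2. (Direct check: xy = 306 = 3^2 · (34).)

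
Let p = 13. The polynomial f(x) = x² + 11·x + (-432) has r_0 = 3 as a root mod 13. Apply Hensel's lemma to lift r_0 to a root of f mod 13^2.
r_1 = 16 (mod 169)

Hensel: r_{i+1} = r_i − f(r_i)·(f′(r_i))^{-1} mod 13^{i+2}, f′(x) = 2x + 11. Iterate:
  r_0 = 3 (mod 13)
  r_1 = 16 (mod 169)
Final: r = 16 satisfies f(r) ≡ 0 mod 13^2.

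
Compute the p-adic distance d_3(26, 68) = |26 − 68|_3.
d_3(26, 68) = 1/3

Step 1 — x − y = 26 − 68 = -42. Step 2 — v_3(-42) = 1 (factor: -42 = −(3^1 · 14); the sign does not affect v_p). Step 3 — |x − y|_3 = 3^{-1} = 1/3.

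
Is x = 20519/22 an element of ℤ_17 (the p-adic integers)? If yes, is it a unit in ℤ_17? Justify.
x ∈ ℤ_17 but not a unit; v_17(x) = 2 > 0

ℤ_17 = {x ∈ ℚ_17 : v_17(x) ≥ 0} and ℤ_17^× = {x ∈ ℤ_17 : v_17(x) = 0}. Here v_17(20519/22) = v_17(num) − v_17(den) = 2; compare against these criteria.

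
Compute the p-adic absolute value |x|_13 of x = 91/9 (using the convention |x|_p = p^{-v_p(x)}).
|91/9|_13 = 1/13

Step 1 — compute v_13(x) by factoring powers of 13 out of the numerator and denominator: v_13(91/9) = 1. Step 2 — apply |x|_p = p^{-v_p(x)} = 13^{-1} = 1/13.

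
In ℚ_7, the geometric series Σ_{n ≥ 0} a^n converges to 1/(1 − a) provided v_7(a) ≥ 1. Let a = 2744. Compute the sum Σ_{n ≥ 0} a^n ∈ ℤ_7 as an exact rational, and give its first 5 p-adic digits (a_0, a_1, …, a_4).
Σ a^n = 1/(1 − a) = -1/2743;  first 5 digits = (1, 0, 0, 1, 1)

v_7(a) = 3 ≥ 1, so the series converges in ℤ_7 to 1/(1 − a) = 1/(1 − 2744) = -1/2743. Expand this rational in ℤ_7: compute digits iteratively via d_i = x_i mod 7, x_{i+1} = (x_i − d_i)/7. The first 5 digits are (1, 0, 0, 1, 1).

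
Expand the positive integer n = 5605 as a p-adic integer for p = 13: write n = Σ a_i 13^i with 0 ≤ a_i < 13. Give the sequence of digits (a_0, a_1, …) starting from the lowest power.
(a_0, a_1, …) = (2, 2, 7, 2)

Repeated division by 13 gives the digits low-to-high: 5605 = 2 + 2·13^1 + 7·13^2 + 2·13^3. Digit sequence: (2, 2, 7, 2).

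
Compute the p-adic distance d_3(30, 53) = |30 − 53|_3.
d_3(30, 53) = 1

Step 1 — x − y = 30 − 53 = -23. Step 2 — v_3(-23) = 0 (factor: -23 = −(3^0 · 23); the sign does not affect v_p). Step 3 — |x − y|_3 = 3^{0} = 1.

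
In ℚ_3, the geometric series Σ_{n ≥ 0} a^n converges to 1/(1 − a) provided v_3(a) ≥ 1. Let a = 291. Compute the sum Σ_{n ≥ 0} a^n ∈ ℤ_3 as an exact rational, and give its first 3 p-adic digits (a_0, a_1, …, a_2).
Σ a^n = 1/(1 − a) = -1/290;  first 3 digits = (1, 1, 0)

v_3(a) = 1 ≥ 1, so the series converges in ℤ_3 to 1/(1 − a) = 1/(1 − 291) = -1/290. Expand this rational in ℤ_3: compute digits iteratively via d_i = x_i mod 3, x_{i+1} = (x_i − d_i)/3. The first 3 digits are (1, 1, 0).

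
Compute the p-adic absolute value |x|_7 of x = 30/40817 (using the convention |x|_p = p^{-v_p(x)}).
|30/40817|_7 = 2401

Step 1 — compute v_7(x) by factoring powers of 7 out of the numerator and denominator: v_7(30/40817) = -4. Step 2 — apply |x|_p = p^{-v_p(x)} = 7^{4} = 2401.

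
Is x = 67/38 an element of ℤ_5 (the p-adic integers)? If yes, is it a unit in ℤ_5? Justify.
x ∈ ℤ_5^× (unit); v_5(x) = 0

ℤ_5 = {x ∈ ℚ_5 : v_5(x) ≥ 0} and ℤ_5^× = {x ∈ ℤ_5 : v_5(x) = 0}. Here v_5(67/38) = v_5(num) − v_5(den) = 0; compare against these criteria.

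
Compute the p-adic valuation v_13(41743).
v_13(41743) = 3

v_13(n) is the largest exponent k such that 13^k divides n. Factor out: 41743 = 13^3 · 19. (Sign doesn't affect v_p.) So v_13(41743) = 3.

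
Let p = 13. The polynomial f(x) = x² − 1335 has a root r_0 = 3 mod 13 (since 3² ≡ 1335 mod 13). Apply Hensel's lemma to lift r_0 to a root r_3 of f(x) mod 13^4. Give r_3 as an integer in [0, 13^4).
r_3 = 7829 (mod 28561)

Hensel's recurrence: r_{i+1} = r_i − f(r_i)·(f′(r_i))^{-1} mod 13^{i+2}, with f′(x) = 2x. Iterate:
  r_0 = 3 (mod 13)
  r_1 = 55 (mod 169)
  r_2 = 1238 (mod 2197)
  r_3 = 7829 (mod 28561)
Final: r_3 = 7829, and one checks f(r_3) ≡ 0 mod 13^4.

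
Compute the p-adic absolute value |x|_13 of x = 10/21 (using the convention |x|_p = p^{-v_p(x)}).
|10/21|_13 = 1

Step 1 — compute v_13(x) by factoring powers of 13 out of the numerator and denominator: v_13(10/21) = 0. Step 2 — apply |x|_p = p^{-v_p(x)} = 13^{0} = 1.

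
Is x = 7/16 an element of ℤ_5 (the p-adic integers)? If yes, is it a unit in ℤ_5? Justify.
x ∈ ℤ_5^× (unit); v_5(x) = 0

ℤ_5 = {x ∈ ℚ_5 : v_5(x) ≥ 0} and ℤ_5^× = {x ∈ ℤ_5 : v_5(x) = 0}. Here v_5(7/16) = v_5(num) − v_5(den) = 0; compare against these criteria.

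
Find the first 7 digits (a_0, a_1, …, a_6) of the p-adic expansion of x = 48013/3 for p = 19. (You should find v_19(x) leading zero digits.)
(a_0, …, a_6) = (0, 0, 0, 15, 12, 12, 12)

v_19(48013/3) = 3, so a_0 = ... = a_2 = 0. Factor out: x = 19^3 · u with u = 7/3 a unit in ℤ_19. Expand u iteratively via a_{v+i} = u_i mod 19, u_{i+1} = (u_i − a_{v+i})/19:
  u_0 = 7/3;  a_3 = 15;  u_1 = (u_0 − 15)/19 = -2/3
  u_1 = -2/3;  a_4 = 12;  u_2 = (u_1 − 12)/19 = -2/3
  u_2 = -2/3;  a_5 = 12;  u_3 = (u_2 − 12)/19 = -2/3
  u_3 = -2/3;  a_6 = 12;  u_4 = (u_3 − 12)/19 = -2/3
Digits: (0, 0, 0, 15, 12, 12, 12).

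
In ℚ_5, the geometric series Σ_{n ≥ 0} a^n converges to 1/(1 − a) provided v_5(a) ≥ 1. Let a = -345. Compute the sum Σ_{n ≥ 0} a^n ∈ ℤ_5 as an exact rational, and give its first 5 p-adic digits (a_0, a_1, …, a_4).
Σ a^n = 1/(1 − a) = 1/346;  first 5 digits = (1, 1, 2, 0, 4)

v_5(a) = 1 ≥ 1, so the series converges in ℤ_5 to 1/(1 − a) = 1/(1 − (-345)) = 1/346. Expand this rational in ℤ_5: compute digits iteratively via d_i = x_i mod 5, x_{i+1} = (x_i − d_i)/5. The first 5 digits are (1, 1, 2, 0, 4).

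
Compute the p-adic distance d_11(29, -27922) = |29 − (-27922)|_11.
d_11(29, -27922) = 1/1331

Step 1 — x − y = 29 − (-27922) = 27951. Step 2 — v_11(27951) = 3 (factor: 27951 = (11^3 · 21); the sign does not affect v_p). Step 3 — |x − y|_11 = 11^{-3} = 1/1331.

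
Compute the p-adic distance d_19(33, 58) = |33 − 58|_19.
d_19(33, 58) = 1

Step 1 — x − y = 33 − 58 = -25. Step 2 — v_19(-25) = 0 (factor: -25 = −(19^0 · 25); the sign does not affect v_p). Step 3 — |x − y|_19 = 19^{0} = 1.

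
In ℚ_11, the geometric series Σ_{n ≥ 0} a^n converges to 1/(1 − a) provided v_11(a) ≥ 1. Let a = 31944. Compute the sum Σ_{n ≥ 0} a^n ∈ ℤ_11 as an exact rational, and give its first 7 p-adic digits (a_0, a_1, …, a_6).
Σ a^n = 1/(1 − a) = -1/31943;  first 7 digits = (1, 0, 0, 2, 2, 0, 4)

v_11(a) = 3 ≥ 1, so the series converges in ℤ_11 to 1/(1 − a) = 1/(1 − 31944) = -1/31943. Expand this rational in ℤ_11: compute digits iteratively via d_i = x_i mod 11, x_{i+1} = (x_i − d_i)/11. The first 7 digits are (1, 0, 0, 2, 2, 0, 4).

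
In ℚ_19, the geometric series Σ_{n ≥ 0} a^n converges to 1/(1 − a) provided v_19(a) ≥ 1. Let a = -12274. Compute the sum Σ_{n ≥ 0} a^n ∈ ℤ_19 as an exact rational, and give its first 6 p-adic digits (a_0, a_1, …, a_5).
Σ a^n = 1/(1 − a) = 1/12275;  first 6 digits = (1, 0, 4, 17, 15, 3)

v_19(a) = 2 ≥ 1, so the series converges in ℤ_19 to 1/(1 − a) = 1/(1 − (-12274)) = 1/12275. Expand this rational in ℤ_19: compute digits iteratively via d_i = x_i mod 19, x_{i+1} = (x_i − d_i)/19. The first 6 digits are (1, 0, 4, 17, 15, 3).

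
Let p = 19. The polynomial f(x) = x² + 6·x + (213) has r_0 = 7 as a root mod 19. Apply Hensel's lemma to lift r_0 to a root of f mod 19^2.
r_1 = 64 (mod 361)

Hensel: r_{i+1} = r_i − f(r_i)·(f′(r_i))^{-1} mod 19^{i+2}, f′(x) = 2x + 6. Iterate:
  r_0 = 7 (mod 19)
  r_1 = 64 (mod 361)
Final: r = 64 satisfies f(r) ≡ 0 mod 19^2.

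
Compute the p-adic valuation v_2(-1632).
v_2(-1632) = 5

v_2(n) is the largest exponent k such that 2^k divides n. Factor out: -1632 = -2^5 · 51. (Sign doesn't affect v_p.) So v_2(-1632) = 5.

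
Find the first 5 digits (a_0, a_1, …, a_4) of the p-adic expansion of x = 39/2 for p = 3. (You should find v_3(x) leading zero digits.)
(a_0, …, a_4) = (0, 2, 0, 2, 1)

v_3(39/2) = 1, so a_0 = ... = a_0 = 0. Factor out: x = 3^1 · u with u = 13/2 a unit in ℤ_3. Expand u iteratively via a_{v+i} = u_i mod 3, u_{i+1} = (u_i − a_{v+i})/3:
  u_0 = 13/2;  a_1 = 2;  u_1 = (u_0 − 2)/3 = 3/2
  u_1 = 3/2;  a_2 = 0;  u_2 = (u_1 − 0)/3 = 1/2
  u_2 = 1/2;  a_3 = 2;  u_3 = (u_2 − 2)/3 = -1/2
  u_3 = -1/2;  a_4 = 1;  u_4 = (u_3 − 1)/3 = -1/2
Digits: (0, 2, 0, 2, 1).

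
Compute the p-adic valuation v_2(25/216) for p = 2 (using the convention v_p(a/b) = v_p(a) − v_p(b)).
v_2(25/216) = -3

Factor powers of 2 from the numerator and denominator of the reduced fraction: 25 = 2^0 · 25 and 216 = 2^3 · 27. Apply v_p(a/b) = v_p(a) − v_p(b): v_2(25/216) = 0 − 3 = -3.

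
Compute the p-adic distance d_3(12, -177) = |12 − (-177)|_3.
d_3(12, -177) = 1/27

Step 1 — x − y = 12 − (-177) = 189. Step 2 — v_3(189) = 3 (factor: 189 = (3^3 · 7); the sign does not affect v_p). Step 3 — |x − y|_3 = 3^{-3} = 1/27.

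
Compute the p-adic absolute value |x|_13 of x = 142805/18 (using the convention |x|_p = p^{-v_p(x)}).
|142805/18|_13 = 1/28561

Step 1 — compute v_13(x) by factoring powers of 13 out of the numerator and denominator: v_13(142805/18) = 4. Step 2 — apply |x|_p = p^{-v_p(x)} = 13^{-4} = 1/28561.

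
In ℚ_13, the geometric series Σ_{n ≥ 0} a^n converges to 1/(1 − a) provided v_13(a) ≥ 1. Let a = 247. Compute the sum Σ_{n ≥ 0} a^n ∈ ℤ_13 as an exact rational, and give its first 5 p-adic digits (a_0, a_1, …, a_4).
Σ a^n = 1/(1 − a) = -1/246;  first 5 digits = (1, 6, 11, 9, 5)

v_13(a) = 1 ≥ 1, so the series converges in ℤ_13 to 1/(1 − a) = 1/(1 − 247) = -1/246. Expand this rational in ℤ_13: compute digits iteratively via d_i = x_i mod 13, x_{i+1} = (x_i − d_i)/13. The first 5 digits are (1, 6, 11, 9, 5).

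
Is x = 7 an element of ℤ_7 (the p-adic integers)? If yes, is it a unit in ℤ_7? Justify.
x ∈ ℤ_7 but not a unit; v_7(x) = 1 > 0

ℤ_7 = {x ∈ ℚ_7 : v_7(x) ≥ 0} and ℤ_7^× = {x ∈ ℤ_7 : v_7(x) = 0}. Here v_7(7) = v_7(num) − v_7(den) = 1; compare against these criteria.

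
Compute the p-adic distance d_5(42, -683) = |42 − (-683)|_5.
d_5(42, -683) = 1/25

Step 1 — x − y = 42 − (-683) = 725. Step 2 — v_5(725) = 2 (factor: 725 = (5^2 · 29); the sign does not affect v_p). Step 3 — |x − y|_5 = 5^{-2} = 1/25.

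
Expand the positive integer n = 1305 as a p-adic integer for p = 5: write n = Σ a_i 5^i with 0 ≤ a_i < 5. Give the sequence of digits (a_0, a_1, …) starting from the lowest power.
(a_0, a_1, …) = (0, 1, 2, 0, 2)

Repeated division by 5 gives the digits low-to-high: 1305 = 1·5^1 + 2·5^2 + 2·5^4. Digit sequence: (0, 1, 2, 0, 2).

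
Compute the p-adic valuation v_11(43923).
v_11(43923) = 4

v_11(n) is the largest exponent k such that 11^k divides n. Factor out: 43923 = 11^4 · 3. (Sign doesn't affect v_p.) So v_11(43923) = 4.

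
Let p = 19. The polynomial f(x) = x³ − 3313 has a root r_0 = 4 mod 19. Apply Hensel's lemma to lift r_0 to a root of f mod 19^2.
r_1 = 4 (mod 361)

Hensel: r_{i+1} = r_i − f(r_i)/f′(r_i) mod 19^{i+2}, where f′(x) = 3x². Iterate:
  r_0 = 4 (mod 19)
  r_1 = 4 (mod 361)
Final: r = 4 with f(r) ≡ 0 mod 19^2.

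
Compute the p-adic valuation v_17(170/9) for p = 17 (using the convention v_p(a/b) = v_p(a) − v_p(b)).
v_17(170/9) = 1

Factor powers of 17 from the numerator and denominator of the reduced fraction: 170 = 17^1 · 10 and 9 = 17^0 · 9. Apply v_p(a/b) = v_p(a) − v_p(b): v_17(170/9) = 1 − 0 = 1.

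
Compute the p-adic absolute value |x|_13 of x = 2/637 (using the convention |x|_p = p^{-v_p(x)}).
|2/637|_13 = 13

Step 1 — compute v_13(x) by factoring powers of 13 out of the numerator and denominator: v_13(2/637) = -1. Step 2 — apply |x|_p = p^{-v_p(x)} = 13^{1} = 13.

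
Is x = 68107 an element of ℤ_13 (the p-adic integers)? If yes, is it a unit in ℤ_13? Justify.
x ∈ ℤ_13 but not a unit; v_13(x) = 3 > 0

ℤ_13 = {x ∈ ℚ_13 : v_13(x) ≥ 0} and ℤ_13^× = {x ∈ ℤ_13 : v_13(x) = 0}. Here v_13(68107) = v_13(num) − v_13(den) = 3; compare against these criteria.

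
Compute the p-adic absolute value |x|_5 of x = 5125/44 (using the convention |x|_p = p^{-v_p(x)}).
|5125/44|_5 = 1/125

Step 1 — compute v_5(x) by factoring powers of 5 out of the numerator and denominator: v_5(5125/44) = 3. Step 2 — apply |x|_p = p^{-v_p(x)} = 5^{-3} = 1/125.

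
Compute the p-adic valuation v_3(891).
v_3(891) = 4

v_3(n) is the largest exponent k such that 3^k divides n. Factor out: 891 = 3^4 · 11. (Sign doesn't affect v_p.) So v_3(891) = 4.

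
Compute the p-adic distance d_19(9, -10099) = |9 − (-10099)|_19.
d_19(9, -10099) = 1/361

Step 1 — x − y = 9 − (-10099) = 10108. Step 2 — v_19(10108) = 2 (factor: 10108 = (19^2 · 28); the sign does not affect v_p). Step 3 — |x − y|_19 = 19^{-2} = 1/361.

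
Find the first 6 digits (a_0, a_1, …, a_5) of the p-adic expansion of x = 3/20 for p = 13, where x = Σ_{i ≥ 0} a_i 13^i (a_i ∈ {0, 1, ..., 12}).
(a_0, …, a_5) = (6, 8, 0, 11, 5, 8)

v_13(3/20) = 0 (numerator and denominator both coprime to 13), so x ∈ ℤ_13^×. Compute digits iteratively via a_i = x_i mod 13, x_{i+1} = (x_i − a_i)/13, with x_0 = x:
  x_0 = 3/20;  a_0 = 6;  x_1 = (x_0 − 6)/13 = -9/20
  x_1 = -9/20;  a_1 = 8;  x_2 = (x_1 − 8)/13 = -13/20
  x_2 = -13/20;  a_2 = 0;  x_3 = (x_2 − 0)/13 = -1/20
  x_3 = -1/20;  a_3 = 11;  x_4 = (x_3 − 11)/13 = -17/20
  x_4 = -17/20;  a_4 = 5;  x_5 = (x_4 − 5)/13 = -9/20
  x_5 = -9/20;  a_5 = 8;  x_6 = (x_5 − 8)/13 = -13/20
Digits: (6, 8, 0, 11, 5, 8).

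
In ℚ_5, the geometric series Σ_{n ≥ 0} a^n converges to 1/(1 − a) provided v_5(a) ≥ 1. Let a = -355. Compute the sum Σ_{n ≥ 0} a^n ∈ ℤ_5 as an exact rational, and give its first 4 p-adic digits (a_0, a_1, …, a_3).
Σ a^n = 1/(1 − a) = 1/356;  first 4 digits = (1, 4, 1, 4)

v_5(a) = 1 ≥ 1, so the series converges in ℤ_5 to 1/(1 − a) = 1/(1 − (-355)) = 1/356. Expand this rational in ℤ_5: compute digits iteratively via d_i = x_i mod 5, x_{i+1} = (x_i − d_i)/5. The first 4 digits are (1, 4, 1, 4).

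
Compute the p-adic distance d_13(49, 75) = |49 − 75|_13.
d_13(49, 75) = 1/13

Step 1 — x − y = 49 − 75 = -26. Step 2 — v_13(-26) = 1 (factor: -26 = −(13^1 · 2); the sign does not affect v_p). Step 3 — |x − y|_13 = 13^{-1} = 1/13.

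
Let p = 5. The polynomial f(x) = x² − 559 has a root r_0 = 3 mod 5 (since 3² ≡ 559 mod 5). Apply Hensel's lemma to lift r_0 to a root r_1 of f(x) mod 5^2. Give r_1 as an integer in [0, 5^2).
r_1 = 3 (mod 25)

Hensel's recurrence: r_{i+1} = r_i − f(r_i)·(f′(r_i))^{-1} mod 5^{i+2}, with f′(x) = 2x. Iterate:
  r_0 = 3 (mod 5)
  r_1 = 3 (mod 25)
Final: r_1 = 3, and one checks f(r_1) ≡ 0 mod 5^2.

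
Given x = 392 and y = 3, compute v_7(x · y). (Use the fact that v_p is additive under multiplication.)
v_7(1176) = 2

v_p(x) = 2 (factor: 392 = 7^2 · 8); v_p(y) = 0 (factor: 3 = 7^0 · 3). Additivity: v_p(xy) = v_p(x) + v_p(y) = 2 + 0 = 2. (Direct check: xy = 1176 = 7^2 · (24).)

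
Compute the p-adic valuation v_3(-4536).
v_3(-4536) = 4

v_3(n) is the largest exponent k such that 3^k divides n. Factor out: -4536 = -3^4 · 56. (Sign doesn't affect v_p.) So v_3(-4536) = 4.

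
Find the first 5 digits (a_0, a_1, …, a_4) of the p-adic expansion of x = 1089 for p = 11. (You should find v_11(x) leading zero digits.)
(a_0, …, a_4) = (0, 0, 9, 0, 0)

v_11(1089) = 2, so a_0 = ... = a_1 = 0. Factor out: x = 11^2 · u with u = 9 a unit in ℤ_11. Expand u iteratively via a_{v+i} = u_i mod 11, u_{i+1} = (u_i − a_{v+i})/11:
  u_0 = 9;  a_2 = 9;  u_1 = (u_0 − 9)/11 = 0
  u_1 = 0;  a_3 = 0;  u_2 = (u_1 − 0)/11 = 0
  u_2 = 0;  a_4 = 0;  u_3 = (u_2 − 0)/11 = 0
Digits: (0, 0, 9, 0, 0).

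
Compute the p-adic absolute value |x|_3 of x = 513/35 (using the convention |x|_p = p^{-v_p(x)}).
|513/35|_3 = 1/27

Step 1 — compute v_3(x) by factoring powers of 3 out of the numerator and denominator: v_3(513/35) = 3. Step 2 — apply |x|_p = p^{-v_p(x)} = 3^{-3} = 1/27.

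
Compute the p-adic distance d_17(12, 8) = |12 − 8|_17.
d_17(12, 8) = 1

Step 1 — x − y = 12 − 8 = 4. Step 2 — v_17(4) = 0 (factor: 4 = (17^0 · 4); the sign does not affect v_p). Step 3 — |x − y|_17 = 17^{0} = 1.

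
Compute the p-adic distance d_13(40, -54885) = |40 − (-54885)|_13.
d_13(40, -54885) = 1/2197

Step 1 — x − y = 40 − (-54885) = 54925. Step 2 — v_13(54925) = 3 (factor: 54925 = (13^3 · 25); the sign does not affect v_p). Step 3 — |x − y|_13 = 13^{-3} = 1/2197.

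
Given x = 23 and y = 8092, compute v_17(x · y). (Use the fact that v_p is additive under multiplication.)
v_17(186116) = 2

v_p(x) = 0 (factor: 23 = 17^0 · 23); v_p(y) = 2 (factor: 8092 = 17^2 · 28). Additivity: v_p(xy) = v_p(x) + v_p(y) = 0 + 2 = 2. (Direct check: xy = 186116 = 17^2 · (644).)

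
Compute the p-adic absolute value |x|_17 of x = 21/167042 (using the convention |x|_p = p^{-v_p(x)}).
|21/167042|_17 = 83521

Step 1 — compute v_17(x) by factoring powers of 17 out of the numerator and denominator: v_17(21/167042) = -4. Step 2 — apply |x|_p = p^{-v_p(x)} = 17^{4} = 83521.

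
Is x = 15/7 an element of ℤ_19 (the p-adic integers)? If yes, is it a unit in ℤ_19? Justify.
x ∈ ℤ_19^× (unit); v_19(x) = 0

ℤ_19 = {x ∈ ℚ_19 : v_19(x) ≥ 0} and ℤ_19^× = {x ∈ ℤ_19 : v_19(x) = 0}. Here v_19(15/7) = v_19(num) − v_19(den) = 0; compare against these criteria.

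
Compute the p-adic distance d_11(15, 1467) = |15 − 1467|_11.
d_11(15, 1467) = 1/121

Step 1 — x − y = 15 − 1467 = -1452. Step 2 — v_11(-1452) = 2 (factor: -1452 = −(11^2 · 12); the sign does not affect v_p). Step 3 — |x − y|_11 = 11^{-2} = 1/121.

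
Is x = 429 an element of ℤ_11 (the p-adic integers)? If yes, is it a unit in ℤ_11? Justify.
x ∈ ℤ_11 but not a unit; v_11(x) = 1 > 0

ℤ_11 = {x ∈ ℚ_11 : v_11(x) ≥ 0} and ℤ_11^× = {x ∈ ℤ_11 : v_11(x) = 0}. Here v_11(429) = v_11(num) − v_11(den) = 1; compare against these criteria.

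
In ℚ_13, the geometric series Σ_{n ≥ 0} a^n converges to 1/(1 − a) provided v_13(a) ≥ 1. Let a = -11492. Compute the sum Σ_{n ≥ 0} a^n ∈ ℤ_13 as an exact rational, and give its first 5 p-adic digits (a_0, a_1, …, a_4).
Σ a^n = 1/(1 − a) = 1/11493;  first 5 digits = (1, 0, 10, 7, 8)

v_13(a) = 2 ≥ 1, so the series converges in ℤ_13 to 1/(1 − a) = 1/(1 − (-11492)) = 1/11493. Expand this rational in ℤ_13: compute digits iteratively via d_i = x_i mod 13, x_{i+1} = (x_i − d_i)/13. The first 5 digits are (1, 0, 10, 7, 8).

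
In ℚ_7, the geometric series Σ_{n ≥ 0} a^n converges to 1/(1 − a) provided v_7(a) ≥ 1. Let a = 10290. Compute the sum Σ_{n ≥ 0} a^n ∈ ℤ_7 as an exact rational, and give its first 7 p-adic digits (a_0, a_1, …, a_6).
Σ a^n = 1/(1 − a) = -1/10289;  first 7 digits = (1, 0, 0, 2, 4, 0, 4)

v_7(a) = 3 ≥ 1, so the series converges in ℤ_7 to 1/(1 − a) = 1/(1 − 10290) = -1/10289. Expand this rational in ℤ_7: compute digits iteratively via d_i = x_i mod 7, x_{i+1} = (x_i − d_i)/7. The first 7 digits are (1, 0, 0, 2, 4, 0, 4).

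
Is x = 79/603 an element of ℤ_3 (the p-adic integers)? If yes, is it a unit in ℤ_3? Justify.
x ∉ ℤ_3 (v_3(x) = -2 < 0)

ℤ_3 = {x ∈ ℚ_3 : v_3(x) ≥ 0} and ℤ_3^× = {x ∈ ℤ_3 : v_3(x) = 0}. Here v_3(79/603) = v_3(num) − v_3(den) = -2; compare against these criteria.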